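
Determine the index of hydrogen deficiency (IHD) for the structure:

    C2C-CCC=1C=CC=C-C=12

Molecular formula from the SMILES: C10H12.
DoU = (2C + 2 + N − H − X)/2 = (2·10 + 2 + 0 − 12 − 0)/2 = 10/2 = 5.
(Structurally: 2 ring(s) + 3 π bond(s) = 5.)

5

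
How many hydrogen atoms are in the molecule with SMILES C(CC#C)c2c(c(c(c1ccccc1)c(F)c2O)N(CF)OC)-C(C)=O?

Hydrogens are implicit in SMILES; fill each atom to its normal valence:
  7 × C (aromatic): no H
  5 × C (aromatic): 1 H each → 5
  3 × C: 2 H each → 6
  2 × C: 3 H each → 6
  2 × C: no H
  2 × F: no H
  2 × O: no H
  1 × C: 1 H
  1 × N: no H
  1 × O: 1 H
  Total hydrogens = 19.

19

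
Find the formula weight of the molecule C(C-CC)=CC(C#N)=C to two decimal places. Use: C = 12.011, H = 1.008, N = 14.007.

121.18

Molecular formula: C8H11N.
M = 8×12.011 + 11×1.008 + 1×14.007 = 121.18 g/mol.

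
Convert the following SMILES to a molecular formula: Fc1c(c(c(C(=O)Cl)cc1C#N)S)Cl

Heavy atoms from the SMILES: 8 C, 2 Cl, 1 F, 1 N, 1 O, 1 S.
Implicit hydrogens by atom environment:
  5 × C (aromatic): no H
  2 × C: no H
  2 × Cl: no H
  1 × C (aromatic): 1 H
  1 × F: no H
  1 × N: no H
  1 × O: no H
  1 × S: 1 H
  Total hydrogens = 2.
Molecular formula: C8H2Cl2FNOS

C8H2Cl2FNOS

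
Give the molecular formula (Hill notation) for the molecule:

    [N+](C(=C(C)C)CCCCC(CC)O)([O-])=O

C11H21NO3

Heavy atoms from the SMILES: 11 C, 1 N, 3 O.
Implicit hydrogens by atom environment:
  5 × C: 2 H each → 10
  3 × C: 3 H each → 9
  2 × C: no H
  1 × C: 1 H
  1 × N (charge +1): no H
  1 × O: 1 H
  1 × O: no H
  1 × O (charge -1): no H
  Total hydrogens = 21.
Molecular formula: C11H21NO3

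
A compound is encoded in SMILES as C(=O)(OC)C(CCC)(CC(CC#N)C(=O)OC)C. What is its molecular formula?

C13H21NO4

Heavy atoms from the SMILES: 13 C, 1 N, 4 O.
Implicit hydrogens by atom environment:
  4 × C: 3 H each → 12
  4 × C: 2 H each → 8
  4 × C: no H
  4 × O: no H
  1 × C: 1 H
  1 × N: no H
  Total hydrogens = 21.
Molecular formula: C13H21NO4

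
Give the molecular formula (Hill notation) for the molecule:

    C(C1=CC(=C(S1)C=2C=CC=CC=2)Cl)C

C12H11ClS

Heavy atoms from the SMILES: 12 C, 1 Cl, 1 S.
Implicit hydrogens by atom environment:
  6 × C (aromatic): 1 H each → 6
  4 × C (aromatic): no H
  1 × C: 3 H
  1 × C: 2 H
  1 × Cl: no H
  1 × S (aromatic): no H
  Total hydrogens = 11.
Molecular formula: C12H11ClS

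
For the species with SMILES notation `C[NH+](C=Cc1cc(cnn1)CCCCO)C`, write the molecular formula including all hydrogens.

C12H20N3O+

Heavy atoms from the SMILES: 12 C, 3 N, 1 O.
Implicit hydrogens by atom environment:
  4 × C: 2 H each → 8
  2 × C: 3 H each → 6
  2 × C (aromatic): 1 H each → 2
  2 × C: 1 H each → 2
  2 × C (aromatic): no H
  2 × N (aromatic): no H
  1 × N (charge +1): 1 H
  1 × O: 1 H
  Total hydrogens = 20.
Net charge +1.
Molecular formula: C12H20N3O+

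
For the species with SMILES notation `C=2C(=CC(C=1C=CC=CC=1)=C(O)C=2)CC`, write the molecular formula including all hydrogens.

C14H14O

Heavy atoms from the SMILES: 14 C, 1 O.
Implicit hydrogens by atom environment:
  8 × C (aromatic): 1 H each → 8
  4 × C (aromatic): no H
  1 × C: 3 H
  1 × C: 2 H
  1 × O: 1 H
  Total hydrogens = 14.
Molecular formula: C14H14O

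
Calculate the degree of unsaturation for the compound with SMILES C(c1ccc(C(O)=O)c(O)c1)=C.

6

Molecular formula from the SMILES: C9H8O3.
DoU = (2C + 2 + N − H − X)/2 = (2·9 + 2 + 0 − 8 − 0)/2 = 12/2 = 6.
(Structurally: 1 ring(s) + 5 π bond(s) = 6.)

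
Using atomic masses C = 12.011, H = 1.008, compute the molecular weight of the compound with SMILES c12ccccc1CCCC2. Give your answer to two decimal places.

Molecular formula: C10H12.
M = 10×12.011 + 12×1.008 = 132.21 g/mol.

132.21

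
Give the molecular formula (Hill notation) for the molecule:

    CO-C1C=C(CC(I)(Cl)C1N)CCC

C10H17ClINO

Heavy atoms from the SMILES: 10 C, 1 Cl, 1 I, 1 N, 1 O.
Implicit hydrogens by atom environment:
  3 × C: 2 H each → 6
  3 × C: 1 H each → 3
  2 × C: 3 H each → 6
  2 × C: no H
  1 × Cl: no H
  1 × I: no H
  1 × N: 2 H
  1 × O: no H
  Total hydrogens = 17.
Molecular formula: C10H17ClINO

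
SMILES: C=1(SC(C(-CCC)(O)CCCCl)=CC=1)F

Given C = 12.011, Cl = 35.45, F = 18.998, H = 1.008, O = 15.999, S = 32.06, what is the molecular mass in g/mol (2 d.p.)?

Molecular formula: C11H16ClFOS.
M = 11×12.011 + 1×35.45 + 1×18.998 + 16×1.008 + 1×15.999 + 1×32.06 = 250.76 g/mol.

250.76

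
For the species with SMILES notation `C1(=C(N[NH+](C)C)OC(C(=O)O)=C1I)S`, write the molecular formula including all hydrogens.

C7H10IN2O3S+

Heavy atoms from the SMILES: 7 C, 1 I, 2 N, 3 O, 1 S.
Implicit hydrogens by atom environment:
  4 × C (aromatic): no H
  2 × C: 3 H each → 6
  1 × C: no H
  1 × I: no H
  1 × N: 1 H
  1 × N (charge +1): 1 H
  1 × O: 1 H
  1 × O (aromatic): no H
  1 × O: no H
  1 × S: 1 H
  Total hydrogens = 10.
Net charge +1.
Molecular formula: C7H10IN2O3S+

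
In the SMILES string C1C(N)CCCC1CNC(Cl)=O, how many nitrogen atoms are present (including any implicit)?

2

The symbol for nitrogen appears 2 times in the SMILES.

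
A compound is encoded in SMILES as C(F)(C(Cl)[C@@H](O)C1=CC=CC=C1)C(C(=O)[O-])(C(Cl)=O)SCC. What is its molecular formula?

Heavy atoms from the SMILES: 14 C, 2 Cl, 1 F, 4 O, 1 S.
Implicit hydrogens by atom environment:
  5 × C (aromatic): 1 H each → 5
  3 × C: 1 H each → 3
  3 × C: no H
  2 × Cl: no H
  2 × O: no H
  1 × C: 3 H
  1 × C: 2 H
  1 × C (aromatic): no H
  1 × F: no H
  1 × O: 1 H
  1 × O (charge -1): no H
  1 × S: no H
  Total hydrogens = 14.
Net charge -1.
Molecular formula: C14H14Cl2FO4S-

C14H14Cl2FO4S-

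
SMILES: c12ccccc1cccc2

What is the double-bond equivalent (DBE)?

7

Molecular formula from the SMILES: C10H8.
DoU = (2C + 2 + N − H − X)/2 = (2·10 + 2 + 0 − 8 − 0)/2 = 14/2 = 7.
(Structurally: 2 ring(s) + 5 π bond(s) = 7.)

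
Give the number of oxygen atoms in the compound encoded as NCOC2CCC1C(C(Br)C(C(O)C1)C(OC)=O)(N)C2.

4

The symbol for oxygen appears 4 times in the SMILES.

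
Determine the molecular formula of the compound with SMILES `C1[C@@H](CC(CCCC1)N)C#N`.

C9H16N2

Heavy atoms from the SMILES: 9 C, 2 N.
Implicit hydrogens by atom environment:
  6 × C: 2 H each → 12
  2 × C: 1 H each → 2
  1 × C: no H
  1 × N: 2 H
  1 × N: no H
  Total hydrogens = 16.
Molecular formula: C9H16N2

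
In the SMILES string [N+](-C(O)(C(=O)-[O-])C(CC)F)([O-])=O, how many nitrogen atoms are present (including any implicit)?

1

The symbol for nitrogen appears 1 time in the SMILES.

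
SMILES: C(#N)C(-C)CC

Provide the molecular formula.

C5H9N

Heavy atoms from the SMILES: 5 C, 1 N.
Implicit hydrogens by atom environment:
  2 × C: 3 H each → 6
  1 × C: 2 H
  1 × C: 1 H
  1 × C: no H
  1 × N: no H
  Total hydrogens = 9.
Molecular formula: C5H9N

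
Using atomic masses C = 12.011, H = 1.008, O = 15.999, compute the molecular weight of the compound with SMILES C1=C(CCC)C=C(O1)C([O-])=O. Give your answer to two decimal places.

Molecular formula: C8H9O3-.
M = 8×12.011 + 9×1.008 + 3×15.999 = 153.16 g/mol.

153.16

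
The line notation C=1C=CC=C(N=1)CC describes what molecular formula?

C7H9N

Heavy atoms from the SMILES: 7 C, 1 N.
Implicit hydrogens by atom environment:
  4 × C (aromatic): 1 H each → 4
  1 × C: 3 H
  1 × C: 2 H
  1 × C (aromatic): no H
  1 × N (aromatic): no H
  Total hydrogens = 9.
Molecular formula: C7H9N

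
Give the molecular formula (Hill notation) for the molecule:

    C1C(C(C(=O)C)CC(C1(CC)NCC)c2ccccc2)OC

Heavy atoms from the SMILES: 19 C, 1 N, 2 O.
Implicit hydrogens by atom environment:
  5 × C (aromatic): 1 H each → 5
  4 × C: 3 H each → 12
  4 × C: 2 H each → 8
  3 × C: 1 H each → 3
  2 × C: no H
  2 × O: no H
  1 × C (aromatic): no H
  1 × N: 1 H
  Total hydrogens = 29.
Molecular formula: C19H29NO2

C19H29NO2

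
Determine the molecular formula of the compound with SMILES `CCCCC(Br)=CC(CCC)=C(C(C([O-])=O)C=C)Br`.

C15H21Br2O2-

Heavy atoms from the SMILES: 2 Br, 15 C, 2 O.
Implicit hydrogens by atom environment:
  6 × C: 2 H each → 12
  4 × C: no H
  3 × C: 1 H each → 3
  2 × Br: no H
  2 × C: 3 H each → 6
  1 × O: no H
  1 × O (charge -1): no H
  Total hydrogens = 21.
Net charge -1.
Molecular formula: C15H21Br2O2-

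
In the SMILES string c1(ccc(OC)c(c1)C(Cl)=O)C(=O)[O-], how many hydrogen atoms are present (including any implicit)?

Hydrogens are implicit in SMILES; fill each atom to its normal valence:
  3 × C (aromatic): 1 H each → 3
  3 × C (aromatic): no H
  3 × O: no H
  2 × C: no H
  1 × C: 3 H
  1 × Cl: no H
  1 × O (charge -1): no H
  Total hydrogens = 6.

6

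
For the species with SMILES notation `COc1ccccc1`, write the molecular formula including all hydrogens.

C7H8O

Heavy atoms from the SMILES: 7 C, 1 O.
Implicit hydrogens by atom environment:
  5 × C (aromatic): 1 H each → 5
  1 × C: 3 H
  1 × C (aromatic): no H
  1 × O: no H
  Total hydrogens = 8.
Molecular formula: C7H8O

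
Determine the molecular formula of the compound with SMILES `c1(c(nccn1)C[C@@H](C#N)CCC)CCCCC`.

Heavy atoms from the SMILES: 15 C, 3 N.
Implicit hydrogens by atom environment:
  7 × C: 2 H each → 14
  2 × C: 3 H each → 6
  2 × C (aromatic): 1 H each → 2
  2 × C (aromatic): no H
  2 × N (aromatic): no H
  1 × C: 1 H
  1 × C: no H
  1 × N: no H
  Total hydrogens = 23.
Molecular formula: C15H23N3

C15H23N3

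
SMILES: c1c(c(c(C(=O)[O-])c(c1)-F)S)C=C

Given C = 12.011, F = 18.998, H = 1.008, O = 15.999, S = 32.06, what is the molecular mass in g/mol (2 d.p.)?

Molecular formula: C9H6FO2S-.
M = 9×12.011 + 1×18.998 + 6×1.008 + 2×15.999 + 1×32.06 = 197.20 g/mol.

197.20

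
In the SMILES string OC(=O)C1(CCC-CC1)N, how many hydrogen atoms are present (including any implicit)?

Hydrogens are implicit in SMILES; fill each atom to its normal valence:
  5 × C: 2 H each → 10
  2 × C: no H
  1 × N: 2 H
  1 × O: 1 H
  1 × O: no H
  Total hydrogens = 13.

13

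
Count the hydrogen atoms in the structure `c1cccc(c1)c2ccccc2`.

Hydrogens are implicit in SMILES; fill each atom to its normal valence:
  10 × C (aromatic): 1 H each → 10
  2 × C (aromatic): no H
  Total hydrogens = 10.

10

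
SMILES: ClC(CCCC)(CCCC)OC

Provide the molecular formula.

C10H21ClO

Heavy atoms from the SMILES: 10 C, 1 Cl, 1 O.
Implicit hydrogens by atom environment:
  6 × C: 2 H each → 12
  3 × C: 3 H each → 9
  1 × C: no H
  1 × Cl: no H
  1 × O: no H
  Total hydrogens = 21.
Molecular formula: C10H21ClO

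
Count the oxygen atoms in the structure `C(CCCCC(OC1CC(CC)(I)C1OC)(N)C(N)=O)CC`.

3

The symbol for oxygen appears 3 times in the SMILES.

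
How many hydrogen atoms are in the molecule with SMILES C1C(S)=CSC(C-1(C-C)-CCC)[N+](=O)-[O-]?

17

Hydrogens are implicit in SMILES; fill each atom to its normal valence:
  4 × C: 2 H each → 8
  2 × C: 3 H each → 6
  2 × C: 1 H each → 2
  2 × C: no H
  1 × N (charge +1): no H
  1 × O: no H
  1 × O (charge -1): no H
  1 × S: 1 H
  1 × S: no H
  Total hydrogens = 17.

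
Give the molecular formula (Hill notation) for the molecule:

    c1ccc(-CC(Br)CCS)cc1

Heavy atoms from the SMILES: 1 Br, 10 C, 1 S.
Implicit hydrogens by atom environment:
  5 × C (aromatic): 1 H each → 5
  3 × C: 2 H each → 6
  1 × Br: no H
  1 × C: 1 H
  1 × C (aromatic): no H
  1 × S: 1 H
  Total hydrogens = 13.
Molecular formula: C10H13BrS

C10H13BrS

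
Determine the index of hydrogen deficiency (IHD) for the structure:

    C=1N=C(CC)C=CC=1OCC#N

Molecular formula from the SMILES: C9H10N2O.
DoU = (2C + 2 + N − H − X)/2 = (2·9 + 2 + 2 − 10 − 0)/2 = 12/2 = 6.
(Structurally: 1 ring(s) + 5 π bond(s) = 6.)

6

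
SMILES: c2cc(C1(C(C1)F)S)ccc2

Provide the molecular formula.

C9H9FS

Heavy atoms from the SMILES: 9 C, 1 F, 1 S.
Implicit hydrogens by atom environment:
  5 × C (aromatic): 1 H each → 5
  1 × C: 2 H
  1 × C: 1 H
  1 × C: no H
  1 × C (aromatic): no H
  1 × F: no H
  1 × S: 1 H
  Total hydrogens = 9.
Molecular formula: C9H9FS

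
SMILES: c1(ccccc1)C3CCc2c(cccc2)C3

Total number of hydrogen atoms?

16

Hydrogens are implicit in SMILES; fill each atom to its normal valence:
  9 × C (aromatic): 1 H each → 9
  3 × C: 2 H each → 6
  3 × C (aromatic): no H
  1 × C: 1 H
  Total hydrogens = 16.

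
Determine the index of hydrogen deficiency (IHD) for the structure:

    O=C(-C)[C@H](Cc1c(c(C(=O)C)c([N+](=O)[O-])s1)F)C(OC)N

6

Molecular formula from the SMILES: C12H15FN2O5S.
DoU = (2C + 2 + N − H − X)/2 = (2·12 + 2 + 2 − 15 − 1)/2 = 12/2 = 6.
(Structurally: 1 ring(s) + 5 π bond(s) = 6.)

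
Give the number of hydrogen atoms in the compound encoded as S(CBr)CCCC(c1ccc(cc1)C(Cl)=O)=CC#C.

Hydrogens are implicit in SMILES; fill each atom to its normal valence:
  4 × C: 2 H each → 8
  4 × C (aromatic): 1 H each → 4
  3 × C: no H
  2 × C: 1 H each → 2
  2 × C (aromatic): no H
  1 × Br: no H
  1 × Cl: no H
  1 × O: no H
  1 × S: no H
  Total hydrogens = 14.

14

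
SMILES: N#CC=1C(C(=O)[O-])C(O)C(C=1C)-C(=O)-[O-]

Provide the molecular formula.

[C9H7NO5]2-

Heavy atoms from the SMILES: 9 C, 1 N, 5 O.
Implicit hydrogens by atom environment:
  5 × C: no H
  3 × C: 1 H each → 3
  2 × O: no H
  2 × O (charge -1): no H
  1 × C: 3 H
  1 × N: no H
  1 × O: 1 H
  Total hydrogens = 7.
Net charge -2.
Molecular formula: [C9H7NO5]2-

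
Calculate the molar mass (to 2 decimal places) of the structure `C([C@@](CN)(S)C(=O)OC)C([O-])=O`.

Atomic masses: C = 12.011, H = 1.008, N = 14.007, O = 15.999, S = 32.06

Molecular formula: C6H10NO4S-.
M = 6×12.011 + 10×1.008 + 1×14.007 + 4×15.999 + 1×32.06 = 192.21 g/mol.

192.21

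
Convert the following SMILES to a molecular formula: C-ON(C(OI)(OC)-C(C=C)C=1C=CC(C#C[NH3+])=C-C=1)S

C14H18IN2O3S+

Heavy atoms from the SMILES: 14 C, 1 I, 2 N, 3 O, 1 S.
Implicit hydrogens by atom environment:
  4 × C (aromatic): 1 H each → 4
  3 × C: no H
  3 × O: no H
  2 × C: 3 H each → 6
  2 × C: 1 H each → 2
  2 × C (aromatic): no H
  1 × C: 2 H
  1 × I: no H
  1 × N (charge +1): 3 H
  1 × N: no H
  1 × S: 1 H
  Total hydrogens = 18.
Net charge +1.
Molecular formula: C14H18IN2O3S+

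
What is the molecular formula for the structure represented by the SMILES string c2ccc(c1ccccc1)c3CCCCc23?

Heavy atoms from the SMILES: 16 C.
Implicit hydrogens by atom environment:
  8 × C (aromatic): 1 H each → 8
  4 × C: 2 H each → 8
  4 × C (aromatic): no H
  Total hydrogens = 16.
Molecular formula: C16H16

C16H16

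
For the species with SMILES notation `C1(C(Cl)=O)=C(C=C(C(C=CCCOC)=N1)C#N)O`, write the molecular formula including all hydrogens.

C12H11ClN2O3

Heavy atoms from the SMILES: 12 C, 1 Cl, 2 N, 3 O.
Implicit hydrogens by atom environment:
  4 × C (aromatic): no H
  2 × C: 2 H each → 4
  2 × C: 1 H each → 2
  2 × C: no H
  2 × O: no H
  1 × C: 3 H
  1 × C (aromatic): 1 H
  1 × Cl: no H
  1 × N (aromatic): no H
  1 × N: no H
  1 × O: 1 H
  Total hydrogens = 11.
Molecular formula: C12H11ClN2O3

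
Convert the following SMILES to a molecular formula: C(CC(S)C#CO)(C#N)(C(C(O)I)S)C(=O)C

C10H12INO3S2

Heavy atoms from the SMILES: 10 C, 1 I, 1 N, 3 O, 2 S.
Implicit hydrogens by atom environment:
  5 × C: no H
  3 × C: 1 H each → 3
  2 × O: 1 H each → 2
  2 × S: 1 H each → 2
  1 × C: 3 H
  1 × C: 2 H
  1 × I: no H
  1 × N: no H
  1 × O: no H
  Total hydrogens = 12.
Molecular formula: C10H12INO3S2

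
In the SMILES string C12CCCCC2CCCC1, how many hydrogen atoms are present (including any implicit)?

Hydrogens are implicit in SMILES; fill each atom to its normal valence:
  8 × C: 2 H each → 16
  2 × C: 1 H each → 2
  Total hydrogens = 18.

18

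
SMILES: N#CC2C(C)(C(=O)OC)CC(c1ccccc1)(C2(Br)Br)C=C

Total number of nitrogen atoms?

1

The symbol for nitrogen appears 1 time in the SMILES.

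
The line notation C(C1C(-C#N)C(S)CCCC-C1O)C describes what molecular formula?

C11H19NOS

Heavy atoms from the SMILES: 11 C, 1 N, 1 O, 1 S.
Implicit hydrogens by atom environment:
  5 × C: 2 H each → 10
  4 × C: 1 H each → 4
  1 × C: 3 H
  1 × C: no H
  1 × N: no H
  1 × O: 1 H
  1 × S: 1 H
  Total hydrogens = 19.
Molecular formula: C11H19NOS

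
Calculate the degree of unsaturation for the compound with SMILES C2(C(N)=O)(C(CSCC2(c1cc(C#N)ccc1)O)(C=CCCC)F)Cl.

Molecular formula from the SMILES: C18H20ClFN2O2S.
DoU = (2C + 2 + N − H − X)/2 = (2·18 + 2 + 2 − 20 − 2)/2 = 18/2 = 9.
(Structurally: 2 ring(s) + 7 π bond(s) = 9.)

9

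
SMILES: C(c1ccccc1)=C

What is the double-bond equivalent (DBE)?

Molecular formula from the SMILES: C8H8.
DoU = (2C + 2 + N − H − X)/2 = (2·8 + 2 + 0 − 8 − 0)/2 = 10/2 = 5.
(Structurally: 1 ring(s) + 4 π bond(s) = 5.)

5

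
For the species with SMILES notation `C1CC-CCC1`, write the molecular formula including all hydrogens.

Heavy atoms from the SMILES: 6 C.
Implicit hydrogens by atom environment:
  6 × C: 2 H each → 12
  Total hydrogens = 12.
Molecular formula: C6H12

C6H12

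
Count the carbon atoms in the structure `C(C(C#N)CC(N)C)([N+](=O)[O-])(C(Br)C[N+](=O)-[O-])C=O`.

9

The symbol for carbon appears 9 times in the SMILES.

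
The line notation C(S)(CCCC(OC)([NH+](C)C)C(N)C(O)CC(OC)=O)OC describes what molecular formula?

C14H31N2O5S+

Heavy atoms from the SMILES: 14 C, 2 N, 5 O, 1 S.
Implicit hydrogens by atom environment:
  5 × C: 3 H each → 15
  4 × C: 2 H each → 8
  4 × O: no H
  3 × C: 1 H each → 3
  2 × C: no H
  1 × N: 2 H
  1 × N (charge +1): 1 H
  1 × O: 1 H
  1 × S: 1 H
  Total hydrogens = 31.
Net charge +1.
Molecular formula: C14H31N2O5S+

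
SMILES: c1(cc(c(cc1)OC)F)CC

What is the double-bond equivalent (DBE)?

4

Molecular formula from the SMILES: C9H11FO.
DoU = (2C + 2 + N − H − X)/2 = (2·9 + 2 + 0 − 11 − 1)/2 = 8/2 = 4.
(Structurally: 1 ring(s) + 3 π bond(s) = 4.)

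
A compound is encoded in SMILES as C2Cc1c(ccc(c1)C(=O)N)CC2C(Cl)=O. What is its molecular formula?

Heavy atoms from the SMILES: 12 C, 1 Cl, 1 N, 2 O.
Implicit hydrogens by atom environment:
  3 × C: 2 H each → 6
  3 × C (aromatic): 1 H each → 3
  3 × C (aromatic): no H
  2 × C: no H
  2 × O: no H
  1 × C: 1 H
  1 × Cl: no H
  1 × N: 2 H
  Total hydrogens = 12.
Molecular formula: C12H12ClNO2

C12H12ClNO2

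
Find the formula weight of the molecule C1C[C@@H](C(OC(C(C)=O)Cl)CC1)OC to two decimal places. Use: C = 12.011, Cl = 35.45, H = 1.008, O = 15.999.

Molecular formula: C10H17ClO3.
M = 10×12.011 + 1×35.45 + 17×1.008 + 3×15.999 = 220.69 g/mol.

220.69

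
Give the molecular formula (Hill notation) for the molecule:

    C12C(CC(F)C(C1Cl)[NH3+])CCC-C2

Heavy atoms from the SMILES: 10 C, 1 Cl, 1 F, 1 N.
Implicit hydrogens by atom environment:
  5 × C: 2 H each → 10
  5 × C: 1 H each → 5
  1 × Cl: no H
  1 × F: no H
  1 × N (charge +1): 3 H
  Total hydrogens = 18.
Net charge +1.
Molecular formula: C10H18ClFN+

C10H18ClFN+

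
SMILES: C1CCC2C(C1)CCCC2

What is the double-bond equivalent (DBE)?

Molecular formula from the SMILES: C10H18.
DoU = (2C + 2 + N − H − X)/2 = (2·10 + 2 + 0 − 18 − 0)/2 = 4/2 = 2.
(Structurally: 2 ring(s) + 0 π bond(s) = 2.)

2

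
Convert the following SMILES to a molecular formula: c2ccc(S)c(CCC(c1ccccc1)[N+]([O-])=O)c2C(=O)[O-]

C16H14NO4S-

Heavy atoms from the SMILES: 16 C, 1 N, 4 O, 1 S.
Implicit hydrogens by atom environment:
  8 × C (aromatic): 1 H each → 8
  4 × C (aromatic): no H
  2 × C: 2 H each → 4
  2 × O: no H
  2 × O (charge -1): no H
  1 × C: 1 H
  1 × C: no H
  1 × N (charge +1): no H
  1 × S: 1 H
  Total hydrogens = 14.
Net charge -1.
Molecular formula: C16H14NO4S-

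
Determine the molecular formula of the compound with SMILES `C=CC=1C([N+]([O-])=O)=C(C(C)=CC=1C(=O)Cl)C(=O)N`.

C11H9ClN2O4

Heavy atoms from the SMILES: 11 C, 1 Cl, 2 N, 4 O.
Implicit hydrogens by atom environment:
  5 × C (aromatic): no H
  3 × O: no H
  2 × C: no H
  1 × C: 3 H
  1 × C: 2 H
  1 × C (aromatic): 1 H
  1 × C: 1 H
  1 × Cl: no H
  1 × N: 2 H
  1 × N (charge +1): no H
  1 × O (charge -1): no H
  Total hydrogens = 9.
Molecular formula: C11H9ClN2O4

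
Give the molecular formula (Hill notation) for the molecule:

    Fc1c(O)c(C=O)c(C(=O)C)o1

Heavy atoms from the SMILES: 7 C, 1 F, 4 O.
Implicit hydrogens by atom environment:
  4 × C (aromatic): no H
  2 × O: no H
  1 × C: 3 H
  1 × C: 1 H
  1 × C: no H
  1 × F: no H
  1 × O: 1 H
  1 × O (aromatic): no H
  Total hydrogens = 5.
Molecular formula: C7H5FO4

C7H5FO4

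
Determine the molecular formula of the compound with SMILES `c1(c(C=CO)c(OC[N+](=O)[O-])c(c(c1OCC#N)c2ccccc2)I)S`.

C17H13IN2O5S

Heavy atoms from the SMILES: 17 C, 1 I, 2 N, 5 O, 1 S.
Implicit hydrogens by atom environment:
  7 × C (aromatic): no H
  5 × C (aromatic): 1 H each → 5
  3 × O: no H
  2 × C: 2 H each → 4
  2 × C: 1 H each → 2
  1 × C: no H
  1 × I: no H
  1 × N (charge +1): no H
  1 × N: no H
  1 × O: 1 H
  1 × O (charge -1): no H
  1 × S: 1 H
  Total hydrogens = 13.
Molecular formula: C17H13IN2O5S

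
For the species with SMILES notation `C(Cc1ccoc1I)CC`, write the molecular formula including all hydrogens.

C8H11IO

Heavy atoms from the SMILES: 8 C, 1 I, 1 O.
Implicit hydrogens by atom environment:
  3 × C: 2 H each → 6
  2 × C (aromatic): 1 H each → 2
  2 × C (aromatic): no H
  1 × C: 3 H
  1 × I: no H
  1 × O (aromatic): no H
  Total hydrogens = 11.
Molecular formula: C8H11IO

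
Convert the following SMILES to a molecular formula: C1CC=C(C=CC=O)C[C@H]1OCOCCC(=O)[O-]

Heavy atoms from the SMILES: 13 C, 5 O.
Implicit hydrogens by atom environment:
  6 × C: 2 H each → 12
  5 × C: 1 H each → 5
  4 × O: no H
  2 × C: no H
  1 × O (charge -1): no H
  Total hydrogens = 17.
Net charge -1.
Molecular formula: C13H17O5-

C13H17O5-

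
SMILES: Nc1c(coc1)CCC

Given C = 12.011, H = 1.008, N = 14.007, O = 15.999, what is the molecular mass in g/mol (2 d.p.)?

125.17

Molecular formula: C7H11NO.
M = 7×12.011 + 11×1.008 + 1×14.007 + 1×15.999 = 125.17 g/mol.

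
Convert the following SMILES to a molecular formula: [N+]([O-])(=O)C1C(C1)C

Heavy atoms from the SMILES: 4 C, 1 N, 2 O.
Implicit hydrogens by atom environment:
  2 × C: 1 H each → 2
  1 × C: 3 H
  1 × C: 2 H
  1 × N (charge +1): no H
  1 × O: no H
  1 × O (charge -1): no H
  Total hydrogens = 7.
Molecular formula: C4H7NO2

C4H7NO2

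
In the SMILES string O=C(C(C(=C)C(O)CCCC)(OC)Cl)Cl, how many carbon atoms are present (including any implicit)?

The symbol for carbon appears 10 times in the SMILES. (Cl is a single chlorine, not C + l.)

10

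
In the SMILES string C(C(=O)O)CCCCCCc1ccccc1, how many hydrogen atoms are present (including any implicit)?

20

Hydrogens are implicit in SMILES; fill each atom to its normal valence:
  7 × C: 2 H each → 14
  5 × C (aromatic): 1 H each → 5
  1 × C: no H
  1 × C (aromatic): no H
  1 × O: 1 H
  1 × O: no H
  Total hydrogens = 20.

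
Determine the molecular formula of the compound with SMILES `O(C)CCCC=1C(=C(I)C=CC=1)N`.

C10H14INO

Heavy atoms from the SMILES: 10 C, 1 I, 1 N, 1 O.
Implicit hydrogens by atom environment:
  3 × C: 2 H each → 6
  3 × C (aromatic): 1 H each → 3
  3 × C (aromatic): no H
  1 × C: 3 H
  1 × I: no H
  1 × N: 2 H
  1 × O: no H
  Total hydrogens = 14.
Molecular formula: C10H14INO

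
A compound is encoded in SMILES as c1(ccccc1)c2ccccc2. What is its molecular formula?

Heavy atoms from the SMILES: 12 C.
Implicit hydrogens by atom environment:
  10 × C (aromatic): 1 H each → 10
  2 × C (aromatic): no H
  Total hydrogens = 10.
Molecular formula: C12H10

C12H10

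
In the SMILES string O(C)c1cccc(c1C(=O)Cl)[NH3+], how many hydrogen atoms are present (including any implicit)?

Hydrogens are implicit in SMILES; fill each atom to its normal valence:
  3 × C (aromatic): 1 H each → 3
  3 × C (aromatic): no H
  2 × O: no H
  1 × C: 3 H
  1 × C: no H
  1 × Cl: no H
  1 × N (charge +1): 3 H
  Total hydrogens = 9.

9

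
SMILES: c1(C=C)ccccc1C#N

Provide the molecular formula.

Heavy atoms from the SMILES: 9 C, 1 N.
Implicit hydrogens by atom environment:
  4 × C (aromatic): 1 H each → 4
  2 × C (aromatic): no H
  1 × C: 2 H
  1 × C: 1 H
  1 × C: no H
  1 × N: no H
  Total hydrogens = 7.
Molecular formula: C9H7N

C9H7N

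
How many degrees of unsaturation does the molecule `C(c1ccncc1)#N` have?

Molecular formula from the SMILES: C6H4N2.
DoU = (2C + 2 + N − H − X)/2 = (2·6 + 2 + 2 − 4 − 0)/2 = 12/2 = 6.
(Structurally: 1 ring(s) + 5 π bond(s) = 6.)

6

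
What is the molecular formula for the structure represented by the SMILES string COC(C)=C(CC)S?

C6H12OS

Heavy atoms from the SMILES: 6 C, 1 O, 1 S.
Implicit hydrogens by atom environment:
  3 × C: 3 H each → 9
  2 × C: no H
  1 × C: 2 H
  1 × O: no H
  1 × S: 1 H
  Total hydrogens = 12.
Molecular formula: C6H12OS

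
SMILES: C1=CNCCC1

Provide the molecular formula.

C5H9N

Heavy atoms from the SMILES: 5 C, 1 N.
Implicit hydrogens by atom environment:
  3 × C: 2 H each → 6
  2 × C: 1 H each → 2
  1 × N: 1 H
  Total hydrogens = 9.
Molecular formula: C5H9N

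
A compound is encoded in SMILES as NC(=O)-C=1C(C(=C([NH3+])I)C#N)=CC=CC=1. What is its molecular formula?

C10H9IN3O+

Heavy atoms from the SMILES: 10 C, 1 I, 3 N, 1 O.
Implicit hydrogens by atom environment:
  4 × C (aromatic): 1 H each → 4
  4 × C: no H
  2 × C (aromatic): no H
  1 × I: no H
  1 × N (charge +1): 3 H
  1 × N: 2 H
  1 × N: no H
  1 × O: no H
  Total hydrogens = 9.
Net charge +1.
Molecular formula: C10H9IN3O+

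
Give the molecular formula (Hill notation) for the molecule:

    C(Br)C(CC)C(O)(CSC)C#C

Heavy atoms from the SMILES: 1 Br, 9 C, 1 O, 1 S.
Implicit hydrogens by atom environment:
  3 × C: 2 H each → 6
  2 × C: 3 H each → 6
  2 × C: 1 H each → 2
  2 × C: no H
  1 × Br: no H
  1 × O: 1 H
  1 × S: no H
  Total hydrogens = 15.
Molecular formula: C9H15BrOS

C9H15BrOS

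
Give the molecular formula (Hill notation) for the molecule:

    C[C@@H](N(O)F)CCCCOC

Heavy atoms from the SMILES: 7 C, 1 F, 1 N, 2 O.
Implicit hydrogens by atom environment:
  4 × C: 2 H each → 8
  2 × C: 3 H each → 6
  1 × C: 1 H
  1 × F: no H
  1 × N: no H
  1 × O: 1 H
  1 × O: no H
  Total hydrogens = 16.
Molecular formula: C7H16FNO2

C7H16FNO2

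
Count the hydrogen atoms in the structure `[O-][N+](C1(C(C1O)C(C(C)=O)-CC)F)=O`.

12

Hydrogens are implicit in SMILES; fill each atom to its normal valence:
  3 × C: 1 H each → 3
  2 × C: 3 H each → 6
  2 × C: no H
  2 × O: no H
  1 × C: 2 H
  1 × F: no H
  1 × N (charge +1): no H
  1 × O: 1 H
  1 × O (charge -1): no H
  Total hydrogens = 12.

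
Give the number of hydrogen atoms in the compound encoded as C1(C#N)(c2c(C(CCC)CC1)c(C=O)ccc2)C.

Hydrogens are implicit in SMILES; fill each atom to its normal valence:
  4 × C: 2 H each → 8
  3 × C (aromatic): 1 H each → 3
  3 × C (aromatic): no H
  2 × C: 3 H each → 6
  2 × C: 1 H each → 2
  2 × C: no H
  1 × N: no H
  1 × O: no H
  Total hydrogens = 19.

19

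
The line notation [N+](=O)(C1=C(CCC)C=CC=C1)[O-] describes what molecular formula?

Heavy atoms from the SMILES: 9 C, 1 N, 2 O.
Implicit hydrogens by atom environment:
  4 × C (aromatic): 1 H each → 4
  2 × C: 2 H each → 4
  2 × C (aromatic): no H
  1 × C: 3 H
  1 × N (charge +1): no H
  1 × O: no H
  1 × O (charge -1): no H
  Total hydrogens = 11.
Molecular formula: C9H11NO2

C9H11NO2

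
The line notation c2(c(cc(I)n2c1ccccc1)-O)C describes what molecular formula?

Heavy atoms from the SMILES: 11 C, 1 I, 1 N, 1 O.
Implicit hydrogens by atom environment:
  6 × C (aromatic): 1 H each → 6
  4 × C (aromatic): no H
  1 × C: 3 H
  1 × I: no H
  1 × N (aromatic): no H
  1 × O: 1 H
  Total hydrogens = 10.
Molecular formula: C11H10INO

C11H10INO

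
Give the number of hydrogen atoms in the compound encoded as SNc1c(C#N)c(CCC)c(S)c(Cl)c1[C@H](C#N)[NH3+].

Hydrogens are implicit in SMILES; fill each atom to its normal valence:
  6 × C (aromatic): no H
  2 × C: 2 H each → 4
  2 × C: no H
  2 × N: no H
  2 × S: 1 H each → 2
  1 × C: 3 H
  1 × C: 1 H
  1 × Cl: no H
  1 × N (charge +1): 3 H
  1 × N: 1 H
  Total hydrogens = 14.

14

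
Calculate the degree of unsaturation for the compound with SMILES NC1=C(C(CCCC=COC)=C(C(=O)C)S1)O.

Molecular formula from the SMILES: C12H17NO3S.
DoU = (2C + 2 + N − H − X)/2 = (2·12 + 2 + 1 − 17 − 0)/2 = 10/2 = 5.
(Structurally: 1 ring(s) + 4 π bond(s) = 5.)

5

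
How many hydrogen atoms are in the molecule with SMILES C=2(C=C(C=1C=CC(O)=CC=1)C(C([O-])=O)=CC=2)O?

Hydrogens are implicit in SMILES; fill each atom to its normal valence:
  7 × C (aromatic): 1 H each → 7
  5 × C (aromatic): no H
  2 × O: 1 H each → 2
  1 × C: no H
  1 × O: no H
  1 × O (charge -1): no H
  Total hydrogens = 9.

9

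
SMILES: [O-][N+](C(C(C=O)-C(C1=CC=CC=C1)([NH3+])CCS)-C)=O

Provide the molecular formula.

C13H19N2O3S+

Heavy atoms from the SMILES: 13 C, 2 N, 3 O, 1 S.
Implicit hydrogens by atom environment:
  5 × C (aromatic): 1 H each → 5
  3 × C: 1 H each → 3
  2 × C: 2 H each → 4
  2 × O: no H
  1 × C: 3 H
  1 × C: no H
  1 × C (aromatic): no H
  1 × N (charge +1): 3 H
  1 × N (charge +1): no H
  1 × O (charge -1): no H
  1 × S: 1 H
  Total hydrogens = 19.
Net charge +1.
Molecular formula: C13H19N2O3S+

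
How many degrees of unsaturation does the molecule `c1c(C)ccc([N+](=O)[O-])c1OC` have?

Molecular formula from the SMILES: C8H9NO3.
DoU = (2C + 2 + N − H − X)/2 = (2·8 + 2 + 1 − 9 − 0)/2 = 10/2 = 5.
(Structurally: 1 ring(s) + 4 π bond(s) = 5.)

5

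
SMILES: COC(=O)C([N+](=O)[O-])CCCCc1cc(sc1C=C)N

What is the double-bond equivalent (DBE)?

Molecular formula from the SMILES: C13H18N2O4S.
DoU = (2C + 2 + N − H − X)/2 = (2·13 + 2 + 2 − 18 − 0)/2 = 12/2 = 6.
(Structurally: 1 ring(s) + 5 π bond(s) = 6.)

6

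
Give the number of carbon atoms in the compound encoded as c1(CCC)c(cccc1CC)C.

12

The symbol for carbon appears 12 times in the SMILES. Lowercase c denotes aromatic carbon and counts toward C.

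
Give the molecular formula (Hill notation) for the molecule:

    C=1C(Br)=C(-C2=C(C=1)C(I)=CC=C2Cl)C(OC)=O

C12H7BrClIO2

Heavy atoms from the SMILES: 1 Br, 12 C, 1 Cl, 1 I, 2 O.
Implicit hydrogens by atom environment:
  6 × C (aromatic): no H
  4 × C (aromatic): 1 H each → 4
  2 × O: no H
  1 × Br: no H
  1 × C: 3 H
  1 × C: no H
  1 × Cl: no H
  1 × I: no H
  Total hydrogens = 7.
Molecular formula: C12H7BrClIO2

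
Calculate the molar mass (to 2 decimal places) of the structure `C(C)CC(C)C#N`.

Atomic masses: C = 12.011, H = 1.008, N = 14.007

Molecular formula: C6H11N.
M = 6×12.011 + 11×1.008 + 1×14.007 = 97.16 g/mol.

97.16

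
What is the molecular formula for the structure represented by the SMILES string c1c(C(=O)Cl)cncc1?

Heavy atoms from the SMILES: 6 C, 1 Cl, 1 N, 1 O.
Implicit hydrogens by atom environment:
  4 × C (aromatic): 1 H each → 4
  1 × C (aromatic): no H
  1 × C: no H
  1 × Cl: no H
  1 × N (aromatic): no H
  1 × O: no H
  Total hydrogens = 4.
Molecular formula: C6H4ClNO

C6H4ClNO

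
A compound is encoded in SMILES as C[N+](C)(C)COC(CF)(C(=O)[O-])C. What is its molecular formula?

C8H16FNO3

Heavy atoms from the SMILES: 8 C, 1 F, 1 N, 3 O.
Implicit hydrogens by atom environment:
  4 × C: 3 H each → 12
  2 × C: 2 H each → 4
  2 × C: no H
  2 × O: no H
  1 × F: no H
  1 × N (charge +1): no H
  1 × O (charge -1): no H
  Total hydrogens = 16.
Molecular formula: C8H16FNO3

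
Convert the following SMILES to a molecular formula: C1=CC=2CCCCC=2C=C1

Heavy atoms from the SMILES: 10 C.
Implicit hydrogens by atom environment:
  4 × C: 2 H each → 8
  4 × C (aromatic): 1 H each → 4
  2 × C (aromatic): no H
  Total hydrogens = 12.
Molecular formula: C10H12

C10H12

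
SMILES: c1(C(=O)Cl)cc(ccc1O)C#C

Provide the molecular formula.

Heavy atoms from the SMILES: 9 C, 1 Cl, 2 O.
Implicit hydrogens by atom environment:
  3 × C (aromatic): 1 H each → 3
  3 × C (aromatic): no H
  2 × C: no H
  1 × C: 1 H
  1 × Cl: no H
  1 × O: 1 H
  1 × O: no H
  Total hydrogens = 5.
Molecular formula: C9H5ClO2

C9H5ClO2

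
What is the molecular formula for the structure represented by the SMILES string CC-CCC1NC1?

C6H13N

Heavy atoms from the SMILES: 6 C, 1 N.
Implicit hydrogens by atom environment:
  4 × C: 2 H each → 8
  1 × C: 3 H
  1 × C: 1 H
  1 × N: 1 H
  Total hydrogens = 13.
Molecular formula: C6H13N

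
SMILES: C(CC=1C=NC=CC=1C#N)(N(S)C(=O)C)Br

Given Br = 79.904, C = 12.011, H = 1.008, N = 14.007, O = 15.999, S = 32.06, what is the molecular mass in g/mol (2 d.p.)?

Molecular formula: C10H10BrN3OS.
M = 1×79.904 + 10×12.011 + 10×1.008 + 3×14.007 + 1×15.999 + 1×32.06 = 300.17 g/mol.

300.17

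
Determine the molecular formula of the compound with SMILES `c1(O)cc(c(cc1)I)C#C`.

C8H5IO

Heavy atoms from the SMILES: 8 C, 1 I, 1 O.
Implicit hydrogens by atom environment:
  3 × C (aromatic): 1 H each → 3
  3 × C (aromatic): no H
  1 × C: 1 H
  1 × C: no H
  1 × I: no H
  1 × O: 1 H
  Total hydrogens = 5.
Molecular formula: C8H5IO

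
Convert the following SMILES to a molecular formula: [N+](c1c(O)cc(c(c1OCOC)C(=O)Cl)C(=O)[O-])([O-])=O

C10H7ClNO8-

Heavy atoms from the SMILES: 10 C, 1 Cl, 1 N, 8 O.
Implicit hydrogens by atom environment:
  5 × C (aromatic): no H
  5 × O: no H
  2 × C: no H
  2 × O (charge -1): no H
  1 × C: 3 H
  1 × C: 2 H
  1 × C (aromatic): 1 H
  1 × Cl: no H
  1 × N (charge +1): no H
  1 × O: 1 H
  Total hydrogens = 7.
Net charge -1.
Molecular formula: C10H7ClNO8-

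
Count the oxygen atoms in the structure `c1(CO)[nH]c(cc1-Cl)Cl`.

The symbol for oxygen appears 1 time in the SMILES.

1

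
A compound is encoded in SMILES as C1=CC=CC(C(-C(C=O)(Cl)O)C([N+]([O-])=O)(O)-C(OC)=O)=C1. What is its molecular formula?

Heavy atoms from the SMILES: 12 C, 1 Cl, 1 N, 7 O.
Implicit hydrogens by atom environment:
  5 × C (aromatic): 1 H each → 5
  4 × O: no H
  3 × C: no H
  2 × C: 1 H each → 2
  2 × O: 1 H each → 2
  1 × C: 3 H
  1 × C (aromatic): no H
  1 × Cl: no H
  1 × N (charge +1): no H
  1 × O (charge -1): no H
  Total hydrogens = 12.
Molecular formula: C12H12ClNO7

C12H12ClNO7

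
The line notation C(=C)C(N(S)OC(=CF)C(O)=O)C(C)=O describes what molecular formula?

Heavy atoms from the SMILES: 8 C, 1 F, 1 N, 4 O, 1 S.
Implicit hydrogens by atom environment:
  3 × C: 1 H each → 3
  3 × C: no H
  3 × O: no H
  1 × C: 3 H
  1 × C: 2 H
  1 × F: no H
  1 × N: no H
  1 × O: 1 H
  1 × S: 1 H
  Total hydrogens = 10.
Molecular formula: C8H10FNO4S

C8H10FNO4S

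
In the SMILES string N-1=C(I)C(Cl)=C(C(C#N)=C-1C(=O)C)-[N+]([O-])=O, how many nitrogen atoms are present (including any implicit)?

The symbol for nitrogen appears 3 times in the SMILES.

3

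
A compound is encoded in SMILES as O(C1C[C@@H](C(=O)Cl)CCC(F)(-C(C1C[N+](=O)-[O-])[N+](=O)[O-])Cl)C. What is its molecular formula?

C11H15Cl2FN2O6

Heavy atoms from the SMILES: 11 C, 2 Cl, 1 F, 2 N, 6 O.
Implicit hydrogens by atom environment:
  4 × C: 2 H each → 8
  4 × C: 1 H each → 4
  4 × O: no H
  2 × C: no H
  2 × Cl: no H
  2 × N (charge +1): no H
  2 × O (charge -1): no H
  1 × C: 3 H
  1 × F: no H
  Total hydrogens = 15.
Molecular formula: C11H15Cl2FN2O6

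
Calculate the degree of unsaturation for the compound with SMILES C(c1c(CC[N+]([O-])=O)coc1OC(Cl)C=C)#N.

Molecular formula from the SMILES: C10H9ClN2O4.
DoU = (2C + 2 + N − H − X)/2 = (2·10 + 2 + 2 − 9 − 1)/2 = 14/2 = 7.
(Structurally: 1 ring(s) + 6 π bond(s) = 7.)

7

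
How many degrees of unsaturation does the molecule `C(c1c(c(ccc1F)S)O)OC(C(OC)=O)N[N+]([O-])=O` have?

Molecular formula from the SMILES: C10H11FN2O6S.
DoU = (2C + 2 + N − H − X)/2 = (2·10 + 2 + 2 − 11 − 1)/2 = 12/2 = 6.
(Structurally: 1 ring(s) + 5 π bond(s) = 6.)

6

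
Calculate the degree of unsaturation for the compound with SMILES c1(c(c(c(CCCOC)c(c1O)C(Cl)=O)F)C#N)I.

Molecular formula from the SMILES: C12H10ClFINO3.
DoU = (2C + 2 + N − H − X)/2 = (2·12 + 2 + 1 − 10 − 3)/2 = 14/2 = 7.
(Structurally: 1 ring(s) + 6 π bond(s) = 7.)

7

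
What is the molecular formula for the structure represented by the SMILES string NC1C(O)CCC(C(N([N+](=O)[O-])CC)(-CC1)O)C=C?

Heavy atoms from the SMILES: 12 C, 3 N, 4 O.
Implicit hydrogens by atom environment:
  6 × C: 2 H each → 12
  4 × C: 1 H each → 4
  2 × O: 1 H each → 2
  1 × C: 3 H
  1 × C: no H
  1 × N: 2 H
  1 × N: no H
  1 × N (charge +1): no H
  1 × O: no H
  1 × O (charge -1): no H
  Total hydrogens = 23.
Molecular formula: C12H23N3O4

C12H23N3O4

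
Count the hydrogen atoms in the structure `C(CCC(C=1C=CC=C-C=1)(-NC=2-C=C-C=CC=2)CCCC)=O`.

25

Hydrogens are implicit in SMILES; fill each atom to its normal valence:
  10 × C (aromatic): 1 H each → 10
  5 × C: 2 H each → 10
  2 × C (aromatic): no H
  1 × C: 3 H
  1 × C: 1 H
  1 × C: no H
  1 × N: 1 H
  1 × O: no H
  Total hydrogens = 25.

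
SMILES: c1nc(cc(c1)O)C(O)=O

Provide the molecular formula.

Heavy atoms from the SMILES: 6 C, 1 N, 3 O.
Implicit hydrogens by atom environment:
  3 × C (aromatic): 1 H each → 3
  2 × C (aromatic): no H
  2 × O: 1 H each → 2
  1 × C: no H
  1 × N (aromatic): no H
  1 × O: no H
  Total hydrogens = 5.
Molecular formula: C6H5NO3

C6H5NO3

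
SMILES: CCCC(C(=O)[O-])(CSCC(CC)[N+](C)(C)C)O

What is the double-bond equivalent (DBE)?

1

Molecular formula from the SMILES: C13H27NO3S.
DoU = (2C + 2 + N − H − X)/2 = (2·13 + 2 + 1 − 27 − 0)/2 = 2/2 = 1.
(Structurally: 0 ring(s) + 1 π bond(s) = 1.)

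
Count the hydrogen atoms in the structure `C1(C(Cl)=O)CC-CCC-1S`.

Hydrogens are implicit in SMILES; fill each atom to its normal valence:
  4 × C: 2 H each → 8
  2 × C: 1 H each → 2
  1 × C: no H
  1 × Cl: no H
  1 × O: no H
  1 × S: 1 H
  Total hydrogens = 11.

11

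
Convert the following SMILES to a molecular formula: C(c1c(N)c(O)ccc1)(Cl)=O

C7H6ClNO2

Heavy atoms from the SMILES: 7 C, 1 Cl, 1 N, 2 O.
Implicit hydrogens by atom environment:
  3 × C (aromatic): 1 H each → 3
  3 × C (aromatic): no H
  1 × C: no H
  1 × Cl: no H
  1 × N: 2 H
  1 × O: 1 H
  1 × O: no H
  Total hydrogens = 6.
Molecular formula: C7H6ClNO2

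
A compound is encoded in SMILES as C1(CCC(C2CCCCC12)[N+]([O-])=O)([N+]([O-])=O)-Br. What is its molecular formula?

Heavy atoms from the SMILES: 1 Br, 10 C, 2 N, 4 O.
Implicit hydrogens by atom environment:
  6 × C: 2 H each → 12
  3 × C: 1 H each → 3
  2 × N (charge +1): no H
  2 × O: no H
  2 × O (charge -1): no H
  1 × Br: no H
  1 × C: no H
  Total hydrogens = 15.
Molecular formula: C10H15BrN2O4

C10H15BrN2O4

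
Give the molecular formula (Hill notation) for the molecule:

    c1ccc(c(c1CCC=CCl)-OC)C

C12H15ClO

Heavy atoms from the SMILES: 12 C, 1 Cl, 1 O.
Implicit hydrogens by atom environment:
  3 × C (aromatic): 1 H each → 3
  3 × C (aromatic): no H
  2 × C: 3 H each → 6
  2 × C: 2 H each → 4
  2 × C: 1 H each → 2
  1 × Cl: no H
  1 × O: no H
  Total hydrogens = 15.
Molecular formula: C12H15ClO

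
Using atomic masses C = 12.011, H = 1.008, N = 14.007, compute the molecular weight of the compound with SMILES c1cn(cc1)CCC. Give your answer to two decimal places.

Molecular formula: C7H11N.
M = 7×12.011 + 11×1.008 + 1×14.007 = 109.17 g/mol.

109.17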